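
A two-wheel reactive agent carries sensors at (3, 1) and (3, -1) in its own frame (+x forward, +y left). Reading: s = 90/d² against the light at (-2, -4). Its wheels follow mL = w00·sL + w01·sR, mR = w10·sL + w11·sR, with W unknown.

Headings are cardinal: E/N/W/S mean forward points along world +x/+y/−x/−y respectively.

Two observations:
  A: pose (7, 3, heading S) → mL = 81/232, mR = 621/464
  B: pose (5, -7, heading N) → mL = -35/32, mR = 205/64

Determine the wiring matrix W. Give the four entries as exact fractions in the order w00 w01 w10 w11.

obs A: pose=(7,3,S) → sL=45/58, sR=9/8, mL=81/232, mR=621/464
obs B: pose=(5,-7,N) → sL=5/2, sR=45/32, mL=-35/32, mR=205/64
sensor matrix S = [[45/58, 9/8], [5/2, 45/32]]; det S = -3195/1856
solve [mL_A; mL_B] = S·[w00; w01] and [mR_A; mR_B] = S·[w10; w11]:
  w00 = -1, w01 = 1, w10 = 1, w11 = 1/2

-1 1 1 1/2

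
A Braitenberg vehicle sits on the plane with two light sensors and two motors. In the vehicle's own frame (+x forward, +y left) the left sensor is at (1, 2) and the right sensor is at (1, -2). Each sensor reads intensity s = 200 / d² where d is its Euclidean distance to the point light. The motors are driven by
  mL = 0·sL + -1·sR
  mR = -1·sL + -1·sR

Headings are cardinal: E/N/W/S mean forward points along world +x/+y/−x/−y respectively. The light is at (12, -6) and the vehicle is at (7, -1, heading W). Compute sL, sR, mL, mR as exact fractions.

40/9 40/17 -40/17 -1040/153

left sensor world pos  = (6, -3); dL² = 45
right sensor world pos = (6, 1); dR² = 85
sL = 200/45 = 40/9
sR = 200/85 = 40/17
mL = 0·sL + -1·sR = -40/17
mR = -1·sL + -1·sR = -1040/153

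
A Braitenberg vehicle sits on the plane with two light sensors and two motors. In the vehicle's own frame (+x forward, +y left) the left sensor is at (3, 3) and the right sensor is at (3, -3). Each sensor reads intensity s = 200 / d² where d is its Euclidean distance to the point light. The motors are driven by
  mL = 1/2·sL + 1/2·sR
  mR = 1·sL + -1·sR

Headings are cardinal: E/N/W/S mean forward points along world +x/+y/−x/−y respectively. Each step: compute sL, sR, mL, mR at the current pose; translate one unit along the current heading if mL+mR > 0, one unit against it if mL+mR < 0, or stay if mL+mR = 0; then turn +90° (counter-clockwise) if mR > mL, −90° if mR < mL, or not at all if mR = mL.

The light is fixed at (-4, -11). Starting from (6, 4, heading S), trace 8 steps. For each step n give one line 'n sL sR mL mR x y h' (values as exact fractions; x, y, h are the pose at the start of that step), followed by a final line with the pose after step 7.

n=0: pose=(6,4,S); sL=200/313, sR=200/193; mL=50600/60409, mR=-24000/60409; mL+mR=26600/60409 → advance +1; mR−mL=-74600/60409 → turn -1·90°
n=1: pose=(6,3,W); sL=20/17, sR=100/169; mL=2540/2873, mR=1680/2873; mL+mR=4220/2873 → advance +1; mR−mL=-860/2873 → turn -1·90°
n=2: pose=(5,3,N); sL=8/13, sR=200/433; mL=3032/5629, mR=864/5629; mL+mR=3896/5629 → advance +1; mR−mL=-2168/5629 → turn -1·90°
n=3: pose=(5,4,E); sL=50/117, sR=25/36; mL=175/312, mR=-125/468; mL+mR=275/936 → advance +1; mR−mL=-775/936 → turn -1·90°
n=4: pose=(6,4,S); sL=200/313, sR=200/193; mL=50600/60409, mR=-24000/60409; mL+mR=26600/60409 → advance +1; mR−mL=-74600/60409 → turn -1·90°
n=5: pose=(6,3,W); sL=20/17, sR=100/169; mL=2540/2873, mR=1680/2873; mL+mR=4220/2873 → advance +1; mR−mL=-860/2873 → turn -1·90°
n=6: pose=(5,3,N); sL=8/13, sR=200/433; mL=3032/5629, mR=864/5629; mL+mR=3896/5629 → advance +1; mR−mL=-2168/5629 → turn -1·90°
n=7: pose=(5,4,E); sL=50/117, sR=25/36; mL=175/312, mR=-125/468; mL+mR=275/936 → advance +1; mR−mL=-775/936 → turn -1·90°

0 200/313 200/193 50600/60409 -24000/60409 6 4 S
1 20/17 100/169 2540/2873 1680/2873 6 3 W
2 8/13 200/433 3032/5629 864/5629 5 3 N
3 50/117 25/36 175/312 -125/468 5 4 E
4 200/313 200/193 50600/60409 -24000/60409 6 4 S
5 20/17 100/169 2540/2873 1680/2873 6 3 W
6 8/13 200/433 3032/5629 864/5629 5 3 N
7 50/117 25/36 175/312 -125/468 5 4 E
final 6 4 S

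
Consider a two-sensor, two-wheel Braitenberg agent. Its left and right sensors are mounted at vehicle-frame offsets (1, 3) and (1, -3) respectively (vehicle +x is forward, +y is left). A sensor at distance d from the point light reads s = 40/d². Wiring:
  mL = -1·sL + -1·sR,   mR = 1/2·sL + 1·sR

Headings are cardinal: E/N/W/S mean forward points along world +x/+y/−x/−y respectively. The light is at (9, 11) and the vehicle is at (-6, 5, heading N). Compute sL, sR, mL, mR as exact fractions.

40/349 40/169 -20720/58981 17340/58981

left sensor world pos  = (-9, 6); dL² = 349
right sensor world pos = (-3, 6); dR² = 169
sL = 40/349 = 40/349
sR = 40/169 = 40/169
mL = -1·sL + -1·sR = -20720/58981
mR = 1/2·sL + 1·sR = 17340/58981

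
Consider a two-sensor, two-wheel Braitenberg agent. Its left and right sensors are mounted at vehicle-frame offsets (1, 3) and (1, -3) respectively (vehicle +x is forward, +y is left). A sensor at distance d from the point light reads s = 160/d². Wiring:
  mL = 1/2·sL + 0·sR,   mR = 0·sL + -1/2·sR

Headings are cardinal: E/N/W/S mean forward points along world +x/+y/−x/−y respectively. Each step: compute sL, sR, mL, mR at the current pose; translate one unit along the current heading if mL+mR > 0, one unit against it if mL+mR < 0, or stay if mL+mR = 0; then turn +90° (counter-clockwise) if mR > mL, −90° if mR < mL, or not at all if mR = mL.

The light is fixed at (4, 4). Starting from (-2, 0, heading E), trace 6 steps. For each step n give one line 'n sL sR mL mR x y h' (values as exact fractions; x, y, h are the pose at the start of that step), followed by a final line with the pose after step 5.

n=0: pose=(-2,0,E); sL=80/13, sR=80/37; mL=40/13, mR=-40/37; mL+mR=960/481 → advance +1; mR−mL=-2000/481 → turn -1·90°
n=1: pose=(-1,0,S); sL=160/29, sR=160/89; mL=80/29, mR=-80/89; mL+mR=4800/2581 → advance +1; mR−mL=-9440/2581 → turn -1·90°
n=2: pose=(-1,-1,W); sL=8/5, sR=4; mL=4/5, mR=-2; mL+mR=-6/5 → advance -1; mR−mL=-14/5 → turn -1·90°
n=3: pose=(0,-1,N); sL=32/13, sR=160/17; mL=16/13, mR=-80/17; mL+mR=-768/221 → advance -1; mR−mL=-1312/221 → turn -1·90°
n=4: pose=(0,-2,E); sL=80/9, sR=16/9; mL=40/9, mR=-8/9; mL+mR=32/9 → advance +1; mR−mL=-16/3 → turn -1·90°
n=5: pose=(1,-2,S); sL=160/49, sR=32/17; mL=80/49, mR=-16/17; mL+mR=576/833 → advance +1; mR−mL=-2144/833 → turn -1·90°

0 80/13 80/37 40/13 -40/37 -2 0 E
1 160/29 160/89 80/29 -80/89 -1 0 S
2 8/5 4 4/5 -2 -1 -1 W
3 32/13 160/17 16/13 -80/17 0 -1 N
4 80/9 16/9 40/9 -8/9 0 -2 E
5 160/49 32/17 80/49 -16/17 1 -2 S
final 1 -3 W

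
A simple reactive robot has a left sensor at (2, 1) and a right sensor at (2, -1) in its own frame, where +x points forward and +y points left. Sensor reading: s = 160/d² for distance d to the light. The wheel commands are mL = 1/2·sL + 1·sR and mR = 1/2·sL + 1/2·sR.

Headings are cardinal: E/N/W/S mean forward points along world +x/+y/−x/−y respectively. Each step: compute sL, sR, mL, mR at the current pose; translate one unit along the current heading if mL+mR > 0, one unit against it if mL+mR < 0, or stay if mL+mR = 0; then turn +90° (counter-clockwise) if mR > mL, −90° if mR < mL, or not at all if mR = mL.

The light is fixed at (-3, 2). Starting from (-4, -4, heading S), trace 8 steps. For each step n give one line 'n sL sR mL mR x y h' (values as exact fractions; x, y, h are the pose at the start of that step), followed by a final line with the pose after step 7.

n=0: pose=(-4,-4,S); sL=5/2, sR=40/17; mL=245/68, mR=165/68; mL+mR=205/34 → advance +1; mR−mL=-20/17 → turn -1·90°
n=1: pose=(-4,-5,W); sL=160/73, sR=32/9; mL=3056/657, mR=1888/657; mL+mR=1648/219 → advance +1; mR−mL=-16/9 → turn -1·90°
n=2: pose=(-5,-5,N); sL=80/17, sR=80/13; mL=1880/221, mR=1200/221; mL+mR=3080/221 → advance +1; mR−mL=-40/13 → turn -1·90°
n=3: pose=(-5,-4,E); sL=32/5, sR=160/49; mL=1584/245, mR=1184/245; mL+mR=2768/245 → advance +1; mR−mL=-80/49 → turn -1·90°
n=4: pose=(-4,-4,S); sL=5/2, sR=40/17; mL=245/68, mR=165/68; mL+mR=205/34 → advance +1; mR−mL=-20/17 → turn -1·90°
n=5: pose=(-4,-5,W); sL=160/73, sR=32/9; mL=3056/657, mR=1888/657; mL+mR=1648/219 → advance +1; mR−mL=-16/9 → turn -1·90°
n=6: pose=(-5,-5,N); sL=80/17, sR=80/13; mL=1880/221, mR=1200/221; mL+mR=3080/221 → advance +1; mR−mL=-40/13 → turn -1·90°
n=7: pose=(-5,-4,E); sL=32/5, sR=160/49; mL=1584/245, mR=1184/245; mL+mR=2768/245 → advance +1; mR−mL=-80/49 → turn -1·90°

0 5/2 40/17 245/68 165/68 -4 -4 S
1 160/73 32/9 3056/657 1888/657 -4 -5 W
2 80/17 80/13 1880/221 1200/221 -5 -5 N
3 32/5 160/49 1584/245 1184/245 -5 -4 E
4 5/2 40/17 245/68 165/68 -4 -4 S
5 160/73 32/9 3056/657 1888/657 -4 -5 W
6 80/17 80/13 1880/221 1200/221 -5 -5 N
7 32/5 160/49 1584/245 1184/245 -5 -4 E
final -4 -4 S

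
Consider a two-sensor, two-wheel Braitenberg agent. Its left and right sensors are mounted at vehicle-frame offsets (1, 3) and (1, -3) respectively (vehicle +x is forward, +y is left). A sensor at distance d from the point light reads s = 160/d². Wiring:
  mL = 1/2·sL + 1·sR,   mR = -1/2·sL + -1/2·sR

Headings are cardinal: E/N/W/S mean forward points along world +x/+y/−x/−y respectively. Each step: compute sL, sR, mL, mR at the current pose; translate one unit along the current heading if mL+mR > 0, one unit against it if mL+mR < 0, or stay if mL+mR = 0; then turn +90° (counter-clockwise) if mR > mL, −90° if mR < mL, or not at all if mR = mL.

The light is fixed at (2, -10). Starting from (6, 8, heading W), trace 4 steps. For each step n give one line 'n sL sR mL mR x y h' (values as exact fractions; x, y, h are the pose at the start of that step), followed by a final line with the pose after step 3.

0 80/117 16/45 136/195 -304/585 6 8 W
1 160/361 160/397 89520/143317 -60640/143317 5 8 N
2 8/25 10/17 318/425 -193/425 5 9 E
3 160/373 32/65 17136/24245 -11168/24245 6 9 S
final 6 8 W

n=0: pose=(6,8,W); sL=80/117, sR=16/45; mL=136/195, mR=-304/585; mL+mR=8/45 → advance +1; mR−mL=-712/585 → turn -1·90°
n=1: pose=(5,8,N); sL=160/361, sR=160/397; mL=89520/143317, mR=-60640/143317; mL+mR=80/397 → advance +1; mR−mL=-150160/143317 → turn -1·90°
n=2: pose=(5,9,E); sL=8/25, sR=10/17; mL=318/425, mR=-193/425; mL+mR=5/17 → advance +1; mR−mL=-511/425 → turn -1·90°
n=3: pose=(6,9,S); sL=160/373, sR=32/65; mL=17136/24245, mR=-11168/24245; mL+mR=16/65 → advance +1; mR−mL=-28304/24245 → turn -1·90°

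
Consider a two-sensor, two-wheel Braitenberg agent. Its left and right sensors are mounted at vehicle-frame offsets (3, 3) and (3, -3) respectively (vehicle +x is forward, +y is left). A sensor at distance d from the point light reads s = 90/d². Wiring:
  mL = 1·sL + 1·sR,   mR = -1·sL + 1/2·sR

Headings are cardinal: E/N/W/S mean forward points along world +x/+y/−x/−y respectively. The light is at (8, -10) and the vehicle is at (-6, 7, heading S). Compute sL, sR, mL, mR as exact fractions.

left sensor world pos  = (-3, 4); dL² = 317
right sensor world pos = (-9, 4); dR² = 485
sL = 90/317 = 90/317
sR = 90/485 = 18/97
mL = 1·sL + 1·sR = 14436/30749
mR = -1·sL + 1/2·sR = -5877/30749

90/317 18/97 14436/30749 -5877/30749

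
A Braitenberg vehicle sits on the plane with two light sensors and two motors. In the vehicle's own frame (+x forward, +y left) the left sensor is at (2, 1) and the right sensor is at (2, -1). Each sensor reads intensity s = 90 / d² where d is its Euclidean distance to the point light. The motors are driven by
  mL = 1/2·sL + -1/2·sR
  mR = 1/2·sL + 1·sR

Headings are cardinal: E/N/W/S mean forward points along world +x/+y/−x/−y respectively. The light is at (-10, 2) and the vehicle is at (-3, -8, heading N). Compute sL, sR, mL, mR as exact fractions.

left sensor world pos  = (-4, -6); dL² = 100
right sensor world pos = (-2, -6); dR² = 128
sL = 90/100 = 9/10
sR = 90/128 = 45/64
mL = 1/2·sL + -1/2·sR = 63/640
mR = 1/2·sL + 1·sR = 369/320

9/10 45/64 63/640 369/320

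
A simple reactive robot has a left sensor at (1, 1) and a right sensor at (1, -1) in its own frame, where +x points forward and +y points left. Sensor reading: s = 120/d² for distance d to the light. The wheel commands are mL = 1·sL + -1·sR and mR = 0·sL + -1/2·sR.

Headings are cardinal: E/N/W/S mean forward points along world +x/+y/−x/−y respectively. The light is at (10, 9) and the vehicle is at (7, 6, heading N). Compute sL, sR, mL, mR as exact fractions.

6 15 -9 -15/2

left sensor world pos  = (6, 7); dL² = 20
right sensor world pos = (8, 7); dR² = 8
sL = 120/20 = 6
sR = 120/8 = 15
mL = 1·sL + -1·sR = -9
mR = 0·sL + -1/2·sR = -15/2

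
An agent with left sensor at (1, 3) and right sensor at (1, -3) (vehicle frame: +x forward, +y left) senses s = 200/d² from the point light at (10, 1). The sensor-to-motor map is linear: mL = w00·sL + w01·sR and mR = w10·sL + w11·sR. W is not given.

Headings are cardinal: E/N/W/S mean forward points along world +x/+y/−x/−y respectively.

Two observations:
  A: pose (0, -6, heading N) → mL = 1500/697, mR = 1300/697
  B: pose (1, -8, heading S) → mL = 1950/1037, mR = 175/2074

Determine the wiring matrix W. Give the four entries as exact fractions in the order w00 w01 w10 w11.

1 1/2 -1/2 1

obs A: pose=(0,-6,N) → sL=40/41, sR=40/17, mL=1500/697, mR=1300/697
obs B: pose=(1,-8,S) → sL=25/17, sR=50/61, mL=1950/1037, mR=175/2074
sensor matrix S = [[40/41, 40/17], [25/17, 50/61]]; det S = -1923000/722789
solve [mL_A; mL_B] = S·[w00; w01] and [mR_A; mR_B] = S·[w10; w11]:
  w00 = 1, w01 = 1/2, w10 = -1/2, w11 = 1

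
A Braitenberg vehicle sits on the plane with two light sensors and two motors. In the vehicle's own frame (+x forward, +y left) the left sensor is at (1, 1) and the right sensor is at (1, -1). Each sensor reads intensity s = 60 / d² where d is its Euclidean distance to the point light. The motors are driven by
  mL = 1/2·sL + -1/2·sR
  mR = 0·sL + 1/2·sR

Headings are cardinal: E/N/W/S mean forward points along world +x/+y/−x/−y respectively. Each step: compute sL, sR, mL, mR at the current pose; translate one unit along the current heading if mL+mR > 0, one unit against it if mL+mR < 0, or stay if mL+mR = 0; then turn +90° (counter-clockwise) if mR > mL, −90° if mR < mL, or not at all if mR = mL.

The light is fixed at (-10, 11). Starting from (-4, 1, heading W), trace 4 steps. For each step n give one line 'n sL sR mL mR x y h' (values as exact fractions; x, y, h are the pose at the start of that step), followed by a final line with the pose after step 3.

n=0: pose=(-4,1,W); sL=30/73, sR=30/53; mL=-300/3869, mR=15/53; mL+mR=15/73 → advance +1; mR−mL=1395/3869 → turn +1·90°
n=1: pose=(-5,1,S); sL=60/157, sR=60/137; mL=-600/21509, mR=30/137; mL+mR=30/157 → advance +1; mR−mL=5310/21509 → turn +1·90°
n=2: pose=(-5,0,E); sL=15/34, sR=1/3; mL=11/204, mR=1/6; mL+mR=15/68 → advance +1; mR−mL=23/204 → turn +1·90°
n=3: pose=(-4,0,N); sL=12/25, sR=60/149; mL=144/3725, mR=30/149; mL+mR=6/25 → advance +1; mR−mL=606/3725 → turn +1·90°

0 30/73 30/53 -300/3869 15/53 -4 1 W
1 60/157 60/137 -600/21509 30/137 -5 1 S
2 15/34 1/3 11/204 1/6 -5 0 E
3 12/25 60/149 144/3725 30/149 -4 0 N
final -4 1 W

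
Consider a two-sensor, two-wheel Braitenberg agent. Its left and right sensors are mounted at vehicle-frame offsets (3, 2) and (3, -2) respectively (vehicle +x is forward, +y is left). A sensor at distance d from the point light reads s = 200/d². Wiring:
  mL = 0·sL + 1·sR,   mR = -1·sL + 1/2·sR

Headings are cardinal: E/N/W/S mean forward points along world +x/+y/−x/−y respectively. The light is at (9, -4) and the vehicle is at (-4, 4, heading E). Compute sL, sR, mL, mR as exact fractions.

left sensor world pos  = (-1, 6); dL² = 200
right sensor world pos = (-1, 2); dR² = 136
sL = 200/200 = 1
sR = 200/136 = 25/17
mL = 0·sL + 1·sR = 25/17
mR = -1·sL + 1/2·sR = -9/34

1 25/17 25/17 -9/34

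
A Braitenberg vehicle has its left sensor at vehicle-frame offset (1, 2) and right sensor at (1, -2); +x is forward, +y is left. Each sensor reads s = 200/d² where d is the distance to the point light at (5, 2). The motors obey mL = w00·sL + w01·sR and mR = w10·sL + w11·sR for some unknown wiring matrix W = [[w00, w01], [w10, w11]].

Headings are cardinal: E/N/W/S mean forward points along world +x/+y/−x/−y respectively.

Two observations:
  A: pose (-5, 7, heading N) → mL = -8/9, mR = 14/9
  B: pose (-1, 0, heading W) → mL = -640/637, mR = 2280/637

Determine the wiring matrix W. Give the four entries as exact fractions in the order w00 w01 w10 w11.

obs A: pose=(-5,7,N) → sL=10/9, sR=2, mL=-8/9, mR=14/9
obs B: pose=(-1,0,W) → sL=40/13, sR=200/49, mL=-640/637, mR=2280/637
sensor matrix S = [[10/9, 2], [40/13, 200/49]]; det S = -9280/5733
solve [mL_A; mL_B] = S·[w00; w01] and [mR_A; mR_B] = S·[w10; w11]:
  w00 = 1, w01 = -1, w10 = 1/2, w11 = 1/2

1 -1 1/2 1/2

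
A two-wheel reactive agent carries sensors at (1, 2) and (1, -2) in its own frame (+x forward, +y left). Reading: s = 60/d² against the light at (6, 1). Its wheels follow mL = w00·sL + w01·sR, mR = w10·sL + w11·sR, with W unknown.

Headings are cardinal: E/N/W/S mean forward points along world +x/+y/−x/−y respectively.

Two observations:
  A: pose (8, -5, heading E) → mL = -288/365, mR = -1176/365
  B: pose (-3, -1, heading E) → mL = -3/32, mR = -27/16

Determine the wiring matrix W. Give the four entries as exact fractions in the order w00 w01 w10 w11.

obs A: pose=(8,-5,E) → sL=12/5, sR=60/73, mL=-288/365, mR=-1176/365
obs B: pose=(-3,-1,E) → sL=15/16, sR=3/4, mL=-3/32, mR=-27/16
sensor matrix S = [[12/5, 60/73], [15/16, 3/4]]; det S = 1503/1460
solve [mL_A; mL_B] = S·[w00; w01] and [mR_A; mR_B] = S·[w10; w11]:
  w00 = -1/2, w01 = 1/2, w10 = -1, w11 = -1

-1/2 1/2 -1 -1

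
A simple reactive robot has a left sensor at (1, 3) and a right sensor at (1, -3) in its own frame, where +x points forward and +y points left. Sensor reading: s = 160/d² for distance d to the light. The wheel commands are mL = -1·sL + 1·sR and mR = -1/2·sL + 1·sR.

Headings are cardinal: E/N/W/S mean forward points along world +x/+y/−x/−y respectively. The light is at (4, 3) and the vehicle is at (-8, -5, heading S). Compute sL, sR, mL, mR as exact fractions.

80/81 80/153 -640/1377 40/1377

left sensor world pos  = (-5, -6); dL² = 162
right sensor world pos = (-11, -6); dR² = 306
sL = 160/162 = 80/81
sR = 160/306 = 80/153
mL = -1·sL + 1·sR = -640/1377
mR = -1/2·sL + 1·sR = 40/1377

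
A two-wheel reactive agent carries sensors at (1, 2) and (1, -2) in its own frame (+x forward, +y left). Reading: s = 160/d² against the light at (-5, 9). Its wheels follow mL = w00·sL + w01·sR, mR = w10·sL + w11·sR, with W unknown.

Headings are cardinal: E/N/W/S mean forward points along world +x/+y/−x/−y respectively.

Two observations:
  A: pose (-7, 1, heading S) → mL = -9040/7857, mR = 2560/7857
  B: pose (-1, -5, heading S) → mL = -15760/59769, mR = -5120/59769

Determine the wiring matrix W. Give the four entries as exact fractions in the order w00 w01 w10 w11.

-1 1/2 1 -1

obs A: pose=(-7,1,S) → sL=160/81, sR=160/97, mL=-9040/7857, mR=2560/7857
obs B: pose=(-1,-5,S) → sL=160/261, sR=160/229, mL=-15760/59769, mR=-5120/59769
sensor matrix S = [[160/81, 160/97], [160/261, 160/229]]; det S = 19251200/52178337
solve [mL_A; mL_B] = S·[w00; w01] and [mR_A; mR_B] = S·[w10; w11]:
  w00 = -1, w01 = 1/2, w10 = 1, w11 = -1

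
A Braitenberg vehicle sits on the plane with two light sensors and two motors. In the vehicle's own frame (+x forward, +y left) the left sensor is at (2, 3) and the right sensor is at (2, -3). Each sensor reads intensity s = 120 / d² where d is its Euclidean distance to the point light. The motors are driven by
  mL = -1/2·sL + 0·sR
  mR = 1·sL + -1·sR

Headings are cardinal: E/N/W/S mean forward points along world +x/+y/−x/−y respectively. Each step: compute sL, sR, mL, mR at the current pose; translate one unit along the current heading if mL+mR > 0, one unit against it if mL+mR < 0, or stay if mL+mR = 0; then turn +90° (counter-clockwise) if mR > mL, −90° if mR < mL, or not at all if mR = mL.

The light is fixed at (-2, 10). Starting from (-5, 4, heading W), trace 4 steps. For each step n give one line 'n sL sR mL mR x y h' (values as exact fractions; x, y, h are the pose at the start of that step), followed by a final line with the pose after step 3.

n=0: pose=(-5,4,W); sL=60/53, sR=60/17; mL=-30/53, mR=-2160/901; mL+mR=-2670/901 → advance -1; mR−mL=-1650/901 → turn -1·90°
n=1: pose=(-4,4,N); sL=120/41, sR=120/17; mL=-60/41, mR=-2880/697; mL+mR=-3900/697 → advance -1; mR−mL=-1860/697 → turn -1·90°
n=2: pose=(-4,3,E); sL=15/2, sR=6/5; mL=-15/4, mR=63/10; mL+mR=51/20 → advance +1; mR−mL=201/20 → turn +1·90°
n=3: pose=(-3,3,N); sL=120/41, sR=120/29; mL=-60/41, mR=-1440/1189; mL+mR=-3180/1189 → advance -1; mR−mL=300/1189 → turn +1·90°

0 60/53 60/17 -30/53 -2160/901 -5 4 W
1 120/41 120/17 -60/41 -2880/697 -4 4 N
2 15/2 6/5 -15/4 63/10 -4 3 E
3 120/41 120/29 -60/41 -1440/1189 -3 3 N
final -3 2 W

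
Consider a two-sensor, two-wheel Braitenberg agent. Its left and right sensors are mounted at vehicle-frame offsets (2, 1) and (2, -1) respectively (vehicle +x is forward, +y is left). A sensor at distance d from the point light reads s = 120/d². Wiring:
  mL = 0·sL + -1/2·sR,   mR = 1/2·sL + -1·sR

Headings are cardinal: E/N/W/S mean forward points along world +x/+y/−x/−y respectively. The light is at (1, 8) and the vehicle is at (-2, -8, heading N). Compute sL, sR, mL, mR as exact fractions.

30/53 3/5 -3/10 -84/265

left sensor world pos  = (-3, -6); dL² = 212
right sensor world pos = (-1, -6); dR² = 200
sL = 120/212 = 30/53
sR = 120/200 = 3/5
mL = 0·sL + -1/2·sR = -3/10
mR = 1/2·sL + -1·sR = -84/265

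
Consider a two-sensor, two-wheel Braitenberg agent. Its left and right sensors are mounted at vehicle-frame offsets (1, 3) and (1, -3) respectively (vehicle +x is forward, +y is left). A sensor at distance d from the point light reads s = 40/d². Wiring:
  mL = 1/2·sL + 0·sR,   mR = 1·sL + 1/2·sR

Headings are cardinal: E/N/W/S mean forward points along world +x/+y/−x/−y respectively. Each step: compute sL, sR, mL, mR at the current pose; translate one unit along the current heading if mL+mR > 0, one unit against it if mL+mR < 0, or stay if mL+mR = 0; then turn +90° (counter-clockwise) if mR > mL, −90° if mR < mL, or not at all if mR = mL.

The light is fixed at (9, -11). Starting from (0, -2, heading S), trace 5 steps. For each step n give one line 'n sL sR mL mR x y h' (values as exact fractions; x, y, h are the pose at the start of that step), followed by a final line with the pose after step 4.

n=0: pose=(0,-2,S); sL=2/5, sR=5/26; mL=1/5, mR=129/260; mL+mR=181/260 → advance +1; mR−mL=77/260 → turn +1·90°
n=1: pose=(0,-3,E); sL=8/37, sR=40/89; mL=4/37, mR=1452/3293; mL+mR=1808/3293 → advance +1; mR−mL=1096/3293 → turn +1·90°
n=2: pose=(1,-3,N); sL=20/101, sR=20/53; mL=10/101, mR=2070/5353; mL+mR=2600/5353 → advance +1; mR−mL=1540/5353 → turn +1·90°
n=3: pose=(1,-2,W); sL=40/117, sR=8/45; mL=20/117, mR=28/65; mL+mR=352/585 → advance +1; mR−mL=152/585 → turn +1·90°
n=4: pose=(0,-2,S); sL=2/5, sR=5/26; mL=1/5, mR=129/260; mL+mR=181/260 → advance +1; mR−mL=77/260 → turn +1·90°

0 2/5 5/26 1/5 129/260 0 -2 S
1 8/37 40/89 4/37 1452/3293 0 -3 E
2 20/101 20/53 10/101 2070/5353 1 -3 N
3 40/117 8/45 20/117 28/65 1 -2 W
4 2/5 5/26 1/5 129/260 0 -2 S
final 0 -3 E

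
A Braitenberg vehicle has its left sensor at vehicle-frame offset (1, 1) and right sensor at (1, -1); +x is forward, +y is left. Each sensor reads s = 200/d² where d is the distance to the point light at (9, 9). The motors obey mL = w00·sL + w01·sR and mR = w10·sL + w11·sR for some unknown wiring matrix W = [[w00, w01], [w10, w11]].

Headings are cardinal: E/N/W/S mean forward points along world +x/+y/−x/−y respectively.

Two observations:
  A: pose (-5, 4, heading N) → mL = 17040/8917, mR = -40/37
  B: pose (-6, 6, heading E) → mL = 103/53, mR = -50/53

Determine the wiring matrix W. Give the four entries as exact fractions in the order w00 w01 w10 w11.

1 1 0 -1

obs A: pose=(-5,4,N) → sL=200/241, sR=40/37, mL=17040/8917, mR=-40/37
obs B: pose=(-6,6,E) → sL=1, sR=50/53, mL=103/53, mR=-50/53
sensor matrix S = [[200/241, 40/37], [1, 50/53]]; det S = -140920/472601
solve [mL_A; mL_B] = S·[w00; w01] and [mR_A; mR_B] = S·[w10; w11]:
  w00 = 1, w01 = 1, w10 = 0, w11 = -1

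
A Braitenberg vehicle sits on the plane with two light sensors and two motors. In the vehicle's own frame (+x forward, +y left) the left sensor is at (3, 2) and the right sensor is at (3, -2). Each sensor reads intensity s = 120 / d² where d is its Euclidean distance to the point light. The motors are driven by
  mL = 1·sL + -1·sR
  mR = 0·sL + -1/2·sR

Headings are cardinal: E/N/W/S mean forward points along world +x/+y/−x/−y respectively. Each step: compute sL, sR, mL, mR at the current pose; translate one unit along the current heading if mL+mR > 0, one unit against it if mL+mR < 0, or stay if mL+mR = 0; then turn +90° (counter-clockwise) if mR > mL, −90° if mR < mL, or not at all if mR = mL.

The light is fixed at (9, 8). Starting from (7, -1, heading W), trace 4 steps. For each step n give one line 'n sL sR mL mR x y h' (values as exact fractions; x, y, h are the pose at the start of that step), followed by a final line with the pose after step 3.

0 60/73 60/37 -2160/2701 -30/37 7 -1 W
1 8/3 120/37 -64/111 -60/37 8 -1 N
2 30/17 30/37 600/629 -15/37 8 -2 E
3 120/173 120/173 0 -60/173 9 -2 S
final 9 -1 W

n=0: pose=(7,-1,W); sL=60/73, sR=60/37; mL=-2160/2701, mR=-30/37; mL+mR=-4350/2701 → advance -1; mR−mL=-30/2701 → turn -1·90°
n=1: pose=(8,-1,N); sL=8/3, sR=120/37; mL=-64/111, mR=-60/37; mL+mR=-244/111 → advance -1; mR−mL=-116/111 → turn -1·90°
n=2: pose=(8,-2,E); sL=30/17, sR=30/37; mL=600/629, mR=-15/37; mL+mR=345/629 → advance +1; mR−mL=-855/629 → turn -1·90°
n=3: pose=(9,-2,S); sL=120/173, sR=120/173; mL=0, mR=-60/173; mL+mR=-60/173 → advance -1; mR−mL=-60/173 → turn -1·90°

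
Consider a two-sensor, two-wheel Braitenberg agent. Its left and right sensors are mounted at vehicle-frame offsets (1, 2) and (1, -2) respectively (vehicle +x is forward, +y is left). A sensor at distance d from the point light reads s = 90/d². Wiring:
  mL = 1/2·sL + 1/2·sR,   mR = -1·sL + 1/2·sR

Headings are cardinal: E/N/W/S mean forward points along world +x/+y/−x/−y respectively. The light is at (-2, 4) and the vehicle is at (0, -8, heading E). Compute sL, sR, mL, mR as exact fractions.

left sensor world pos  = (1, -6); dL² = 109
right sensor world pos = (1, -10); dR² = 205
sL = 90/109 = 90/109
sR = 90/205 = 18/41
mL = 1/2·sL + 1/2·sR = 2826/4469
mR = -1·sL + 1/2·sR = -2709/4469

90/109 18/41 2826/4469 -2709/4469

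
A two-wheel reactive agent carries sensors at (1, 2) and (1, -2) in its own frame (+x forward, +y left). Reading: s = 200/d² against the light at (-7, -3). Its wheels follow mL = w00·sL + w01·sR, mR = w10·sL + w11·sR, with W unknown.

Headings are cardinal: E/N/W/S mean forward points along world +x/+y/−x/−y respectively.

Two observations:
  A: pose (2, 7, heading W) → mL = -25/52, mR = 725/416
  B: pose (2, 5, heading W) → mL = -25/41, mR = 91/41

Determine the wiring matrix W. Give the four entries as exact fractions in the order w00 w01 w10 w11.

0 -1/2 1/2 1

obs A: pose=(2,7,W) → sL=25/16, sR=25/26, mL=-25/52, mR=725/416
obs B: pose=(2,5,W) → sL=2, sR=50/41, mL=-25/41, mR=91/41
sensor matrix S = [[25/16, 25/26], [2, 50/41]]; det S = -75/4264
solve [mL_A; mL_B] = S·[w00; w01] and [mR_A; mR_B] = S·[w10; w11]:
  w00 = 0, w01 = -1/2, w10 = 1/2, w11 = 1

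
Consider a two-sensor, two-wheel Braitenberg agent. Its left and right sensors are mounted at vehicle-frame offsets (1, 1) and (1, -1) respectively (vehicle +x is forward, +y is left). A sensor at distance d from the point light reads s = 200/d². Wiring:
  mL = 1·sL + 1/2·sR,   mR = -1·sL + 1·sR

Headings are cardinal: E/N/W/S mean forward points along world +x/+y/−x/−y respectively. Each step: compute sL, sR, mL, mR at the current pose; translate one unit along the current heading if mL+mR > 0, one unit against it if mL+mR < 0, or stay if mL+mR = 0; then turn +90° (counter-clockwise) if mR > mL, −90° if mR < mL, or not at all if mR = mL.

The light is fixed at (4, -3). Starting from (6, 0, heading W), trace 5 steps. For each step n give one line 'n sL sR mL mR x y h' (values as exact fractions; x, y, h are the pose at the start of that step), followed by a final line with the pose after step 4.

0 40 200/17 780/17 -480/17 6 0 W
1 25/2 10 35/2 -5/2 5 0 N
2 200/29 200/13 5500/377 3200/377 5 1 E
3 100/9 20 190/9 80/9 6 1 S
4 40 200/17 780/17 -480/17 6 0 W
final 5 0 N

n=0: pose=(6,0,W); sL=40, sR=200/17; mL=780/17, mR=-480/17; mL+mR=300/17 → advance +1; mR−mL=-1260/17 → turn -1·90°
n=1: pose=(5,0,N); sL=25/2, sR=10; mL=35/2, mR=-5/2; mL+mR=15 → advance +1; mR−mL=-20 → turn -1·90°
n=2: pose=(5,1,E); sL=200/29, sR=200/13; mL=5500/377, mR=3200/377; mL+mR=300/13 → advance +1; mR−mL=-2300/377 → turn -1·90°
n=3: pose=(6,1,S); sL=100/9, sR=20; mL=190/9, mR=80/9; mL+mR=30 → advance +1; mR−mL=-110/9 → turn -1·90°
n=4: pose=(6,0,W); sL=40, sR=200/17; mL=780/17, mR=-480/17; mL+mR=300/17 → advance +1; mR−mL=-1260/17 → turn -1·90°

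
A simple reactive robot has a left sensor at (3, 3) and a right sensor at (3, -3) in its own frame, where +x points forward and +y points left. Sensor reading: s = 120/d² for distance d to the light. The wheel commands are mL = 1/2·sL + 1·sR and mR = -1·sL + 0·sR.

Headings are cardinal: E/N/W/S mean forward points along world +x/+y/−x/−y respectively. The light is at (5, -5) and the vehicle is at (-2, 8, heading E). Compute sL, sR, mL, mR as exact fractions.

15/34 30/29 2475/1972 -15/34

left sensor world pos  = (1, 11); dL² = 272
right sensor world pos = (1, 5); dR² = 116
sL = 120/272 = 15/34
sR = 120/116 = 30/29
mL = 1/2·sL + 1·sR = 2475/1972
mR = -1·sL + 0·sR = -15/34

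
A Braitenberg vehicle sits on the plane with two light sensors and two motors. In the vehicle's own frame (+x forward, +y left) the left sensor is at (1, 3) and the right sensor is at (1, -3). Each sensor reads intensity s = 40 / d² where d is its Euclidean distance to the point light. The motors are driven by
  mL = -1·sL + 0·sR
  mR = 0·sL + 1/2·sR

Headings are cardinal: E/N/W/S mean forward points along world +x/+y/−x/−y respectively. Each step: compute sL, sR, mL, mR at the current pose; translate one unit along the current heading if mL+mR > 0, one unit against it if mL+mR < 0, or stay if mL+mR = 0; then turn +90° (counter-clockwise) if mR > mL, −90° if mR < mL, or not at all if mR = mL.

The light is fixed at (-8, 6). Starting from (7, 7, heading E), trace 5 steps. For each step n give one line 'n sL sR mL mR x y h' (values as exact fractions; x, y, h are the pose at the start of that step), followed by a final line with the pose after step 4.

0 5/34 2/13 -5/34 1/13 7 7 E
1 8/25 40/293 -8/25 20/293 6 7 N
2 20/89 20/89 -20/89 10/89 6 6 W
3 8/65 8/29 -8/65 4/29 7 6 S
4 2/13 5/34 -2/13 5/68 7 5 E
final 6 5 N

n=0: pose=(7,7,E); sL=5/34, sR=2/13; mL=-5/34, mR=1/13; mL+mR=-31/442 → advance -1; mR−mL=99/442 → turn +1·90°
n=1: pose=(6,7,N); sL=8/25, sR=40/293; mL=-8/25, mR=20/293; mL+mR=-1844/7325 → advance -1; mR−mL=2844/7325 → turn +1·90°
n=2: pose=(6,6,W); sL=20/89, sR=20/89; mL=-20/89, mR=10/89; mL+mR=-10/89 → advance -1; mR−mL=30/89 → turn +1·90°
n=3: pose=(7,6,S); sL=8/65, sR=8/29; mL=-8/65, mR=4/29; mL+mR=28/1885 → advance +1; mR−mL=492/1885 → turn +1·90°
n=4: pose=(7,5,E); sL=2/13, sR=5/34; mL=-2/13, mR=5/68; mL+mR=-71/884 → advance -1; mR−mL=201/884 → turn +1·90°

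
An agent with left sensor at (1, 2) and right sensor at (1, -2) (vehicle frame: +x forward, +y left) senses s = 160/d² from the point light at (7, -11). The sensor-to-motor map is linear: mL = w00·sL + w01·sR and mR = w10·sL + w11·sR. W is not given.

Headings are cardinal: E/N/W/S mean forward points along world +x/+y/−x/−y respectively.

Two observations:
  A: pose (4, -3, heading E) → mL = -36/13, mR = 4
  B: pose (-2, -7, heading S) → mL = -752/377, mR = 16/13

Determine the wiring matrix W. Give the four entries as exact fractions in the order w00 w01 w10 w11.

-1/2 -1/2 0 1

obs A: pose=(4,-3,E) → sL=20/13, sR=4, mL=-36/13, mR=4
obs B: pose=(-2,-7,S) → sL=80/29, sR=16/13, mL=-752/377, mR=16/13
sensor matrix S = [[20/13, 4], [80/29, 16/13]]; det S = -44800/4901
solve [mL_A; mL_B] = S·[w00; w01] and [mR_A; mR_B] = S·[w10; w11]:
  w00 = -1/2, w01 = -1/2, w10 = 0, w11 = 1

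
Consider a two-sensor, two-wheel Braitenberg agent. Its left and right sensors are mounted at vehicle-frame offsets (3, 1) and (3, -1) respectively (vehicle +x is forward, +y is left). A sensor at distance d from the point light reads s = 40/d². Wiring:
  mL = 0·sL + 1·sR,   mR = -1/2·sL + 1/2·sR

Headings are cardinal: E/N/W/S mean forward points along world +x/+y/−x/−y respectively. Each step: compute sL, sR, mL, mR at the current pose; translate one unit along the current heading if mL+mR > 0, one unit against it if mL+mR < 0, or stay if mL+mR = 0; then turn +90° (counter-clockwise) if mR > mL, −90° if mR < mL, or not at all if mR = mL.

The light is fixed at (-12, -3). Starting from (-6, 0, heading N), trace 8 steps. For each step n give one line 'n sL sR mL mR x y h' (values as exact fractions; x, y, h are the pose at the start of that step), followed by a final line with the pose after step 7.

0 40/61 8/17 8/17 -96/1037 -6 0 N
1 20/53 4/9 4/9 16/477 -6 1 E
2 8/13 40/37 40/37 112/481 -5 1 S
3 2 5/4 5/4 -3/8 -5 0 W
4 40/61 8/17 8/17 -96/1037 -6 0 N
5 20/53 4/9 4/9 16/477 -6 1 E
6 8/13 40/37 40/37 112/481 -5 1 S
7 2 5/4 5/4 -3/8 -5 0 W
final -6 0 N

n=0: pose=(-6,0,N); sL=40/61, sR=8/17; mL=8/17, mR=-96/1037; mL+mR=392/1037 → advance +1; mR−mL=-584/1037 → turn -1·90°
n=1: pose=(-6,1,E); sL=20/53, sR=4/9; mL=4/9, mR=16/477; mL+mR=76/159 → advance +1; mR−mL=-196/477 → turn -1·90°
n=2: pose=(-5,1,S); sL=8/13, sR=40/37; mL=40/37, mR=112/481; mL+mR=632/481 → advance +1; mR−mL=-408/481 → turn -1·90°
n=3: pose=(-5,0,W); sL=2, sR=5/4; mL=5/4, mR=-3/8; mL+mR=7/8 → advance +1; mR−mL=-13/8 → turn -1·90°
n=4: pose=(-6,0,N); sL=40/61, sR=8/17; mL=8/17, mR=-96/1037; mL+mR=392/1037 → advance +1; mR−mL=-584/1037 → turn -1·90°
n=5: pose=(-6,1,E); sL=20/53, sR=4/9; mL=4/9, mR=16/477; mL+mR=76/159 → advance +1; mR−mL=-196/477 → turn -1·90°
n=6: pose=(-5,1,S); sL=8/13, sR=40/37; mL=40/37, mR=112/481; mL+mR=632/481 → advance +1; mR−mL=-408/481 → turn -1·90°
n=7: pose=(-5,0,W); sL=2, sR=5/4; mL=5/4, mR=-3/8; mL+mR=7/8 → advance +1; mR−mL=-13/8 → turn -1·90°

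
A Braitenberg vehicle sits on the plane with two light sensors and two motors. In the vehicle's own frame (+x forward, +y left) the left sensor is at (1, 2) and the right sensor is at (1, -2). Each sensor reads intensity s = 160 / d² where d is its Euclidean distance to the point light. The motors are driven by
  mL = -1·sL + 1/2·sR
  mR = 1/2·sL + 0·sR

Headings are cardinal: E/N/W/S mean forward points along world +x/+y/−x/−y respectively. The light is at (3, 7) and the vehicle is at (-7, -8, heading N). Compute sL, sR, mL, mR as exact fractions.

8/17 8/13 -36/221 4/17

left sensor world pos  = (-9, -7); dL² = 340
right sensor world pos = (-5, -7); dR² = 260
sL = 160/340 = 8/17
sR = 160/260 = 8/13
mL = -1·sL + 1/2·sR = -36/221
mR = 1/2·sL + 0·sR = 4/17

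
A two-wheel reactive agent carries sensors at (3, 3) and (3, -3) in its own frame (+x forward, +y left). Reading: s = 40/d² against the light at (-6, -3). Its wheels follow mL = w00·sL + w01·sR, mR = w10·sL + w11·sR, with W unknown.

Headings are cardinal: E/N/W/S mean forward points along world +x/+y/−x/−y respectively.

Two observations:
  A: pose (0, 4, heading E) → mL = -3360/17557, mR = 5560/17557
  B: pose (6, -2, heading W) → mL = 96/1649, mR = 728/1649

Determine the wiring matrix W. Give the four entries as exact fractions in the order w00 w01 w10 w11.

obs A: pose=(0,4,E) → sL=40/181, sR=40/97, mL=-3360/17557, mR=5560/17557
obs B: pose=(6,-2,W) → sL=8/17, sR=40/97, mL=96/1649, mR=728/1649
sensor matrix S = [[40/181, 40/97], [8/17, 40/97]]; det S = -30720/298469
solve [mL_A; mL_B] = S·[w00; w01] and [mR_A; mR_B] = S·[w10; w11]:
  w00 = 1, w01 = -1, w10 = 1/2, w11 = 1/2

1 -1 1/2 1/2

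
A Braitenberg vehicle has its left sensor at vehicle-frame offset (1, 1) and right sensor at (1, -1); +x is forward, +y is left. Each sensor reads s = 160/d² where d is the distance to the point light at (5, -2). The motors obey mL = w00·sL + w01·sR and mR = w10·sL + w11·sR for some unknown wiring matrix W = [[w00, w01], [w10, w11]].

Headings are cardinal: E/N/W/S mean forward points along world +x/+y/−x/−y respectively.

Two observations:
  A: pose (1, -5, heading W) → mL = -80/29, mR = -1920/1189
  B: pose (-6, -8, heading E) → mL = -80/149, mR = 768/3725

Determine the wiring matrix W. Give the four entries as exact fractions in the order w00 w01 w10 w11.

0 -1/2 1 -1

obs A: pose=(1,-5,W) → sL=160/41, sR=160/29, mL=-80/29, mR=-1920/1189
obs B: pose=(-6,-8,E) → sL=32/25, sR=160/149, mL=-80/149, mR=768/3725
sensor matrix S = [[160/41, 160/29], [32/25, 160/149]]; det S = -2543616/885805
solve [mL_A; mL_B] = S·[w00; w01] and [mR_A; mR_B] = S·[w10; w11]:
  w00 = 0, w01 = -1/2, w10 = 1, w11 = -1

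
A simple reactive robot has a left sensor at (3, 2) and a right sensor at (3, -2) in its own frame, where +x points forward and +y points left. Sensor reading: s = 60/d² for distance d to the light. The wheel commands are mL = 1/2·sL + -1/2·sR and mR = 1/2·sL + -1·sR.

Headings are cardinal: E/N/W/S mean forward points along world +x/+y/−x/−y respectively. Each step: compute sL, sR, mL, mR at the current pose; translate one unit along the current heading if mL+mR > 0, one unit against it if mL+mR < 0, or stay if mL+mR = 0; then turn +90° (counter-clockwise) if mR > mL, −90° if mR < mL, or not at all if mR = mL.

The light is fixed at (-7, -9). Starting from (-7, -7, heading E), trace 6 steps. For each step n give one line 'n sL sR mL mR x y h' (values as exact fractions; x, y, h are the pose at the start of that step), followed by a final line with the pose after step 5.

0 12/5 20/3 -32/15 -82/15 -7 -7 E
1 30 6 12 9 -8 -7 S
2 60/17 12/5 48/85 -54/85 -8 -8 W
3 3 3 0 -3/2 -7 -8 N
4 60/13 60/13 0 -30/13 -7 -9 E
5 6 10/3 4/3 -1/3 -8 -9 S
final -8 -10 W

n=0: pose=(-7,-7,E); sL=12/5, sR=20/3; mL=-32/15, mR=-82/15; mL+mR=-38/5 → advance -1; mR−mL=-10/3 → turn -1·90°
n=1: pose=(-8,-7,S); sL=30, sR=6; mL=12, mR=9; mL+mR=21 → advance +1; mR−mL=-3 → turn -1·90°
n=2: pose=(-8,-8,W); sL=60/17, sR=12/5; mL=48/85, mR=-54/85; mL+mR=-6/85 → advance -1; mR−mL=-6/5 → turn -1·90°
n=3: pose=(-7,-8,N); sL=3, sR=3; mL=0, mR=-3/2; mL+mR=-3/2 → advance -1; mR−mL=-3/2 → turn -1·90°
n=4: pose=(-7,-9,E); sL=60/13, sR=60/13; mL=0, mR=-30/13; mL+mR=-30/13 → advance -1; mR−mL=-30/13 → turn -1·90°
n=5: pose=(-8,-9,S); sL=6, sR=10/3; mL=4/3, mR=-1/3; mL+mR=1 → advance +1; mR−mL=-5/3 → turn -1·90°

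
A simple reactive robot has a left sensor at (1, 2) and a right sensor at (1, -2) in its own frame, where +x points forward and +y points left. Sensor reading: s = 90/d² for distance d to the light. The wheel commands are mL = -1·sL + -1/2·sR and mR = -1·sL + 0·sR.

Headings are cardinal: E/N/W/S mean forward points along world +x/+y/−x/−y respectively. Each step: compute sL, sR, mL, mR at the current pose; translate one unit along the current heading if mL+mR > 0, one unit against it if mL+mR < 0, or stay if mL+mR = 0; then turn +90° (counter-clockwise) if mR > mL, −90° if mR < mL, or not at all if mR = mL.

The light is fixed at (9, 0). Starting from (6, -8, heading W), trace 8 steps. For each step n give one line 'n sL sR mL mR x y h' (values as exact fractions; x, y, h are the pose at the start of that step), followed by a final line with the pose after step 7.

n=0: pose=(6,-8,W); sL=45/58, sR=45/26; mL=-2475/1508, mR=-45/58; mL+mR=-3645/1508 → advance -1; mR−mL=45/52 → turn +1·90°
n=1: pose=(7,-8,S); sL=10/9, sR=90/97; mL=-1375/873, mR=-10/9; mL+mR=-2345/873 → advance -1; mR−mL=45/97 → turn +1·90°
n=2: pose=(7,-7,E); sL=45/13, sR=45/41; mL=-4275/1066, mR=-45/13; mL+mR=-7965/1066 → advance -1; mR−mL=45/82 → turn +1·90°
n=3: pose=(6,-7,N); sL=90/61, sR=90/37; mL=-6075/2257, mR=-90/61; mL+mR=-9405/2257 → advance -1; mR−mL=45/37 → turn +1·90°
n=4: pose=(6,-8,W); sL=45/58, sR=45/26; mL=-2475/1508, mR=-45/58; mL+mR=-3645/1508 → advance -1; mR−mL=45/52 → turn +1·90°
n=5: pose=(7,-8,S); sL=10/9, sR=90/97; mL=-1375/873, mR=-10/9; mL+mR=-2345/873 → advance -1; mR−mL=45/97 → turn +1·90°
n=6: pose=(7,-7,E); sL=45/13, sR=45/41; mL=-4275/1066, mR=-45/13; mL+mR=-7965/1066 → advance -1; mR−mL=45/82 → turn +1·90°
n=7: pose=(6,-7,N); sL=90/61, sR=90/37; mL=-6075/2257, mR=-90/61; mL+mR=-9405/2257 → advance -1; mR−mL=45/37 → turn +1·90°

0 45/58 45/26 -2475/1508 -45/58 6 -8 W
1 10/9 90/97 -1375/873 -10/9 7 -8 S
2 45/13 45/41 -4275/1066 -45/13 7 -7 E
3 90/61 90/37 -6075/2257 -90/61 6 -7 N
4 45/58 45/26 -2475/1508 -45/58 6 -8 W
5 10/9 90/97 -1375/873 -10/9 7 -8 S
6 45/13 45/41 -4275/1066 -45/13 7 -7 E
7 90/61 90/37 -6075/2257 -90/61 6 -7 N
final 6 -8 W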